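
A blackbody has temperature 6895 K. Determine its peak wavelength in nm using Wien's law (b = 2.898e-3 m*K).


lam_max = b / T = 2.898e-3 / 6895 = 4.203e-07 m = 420.3046 nm

420.3046 nm


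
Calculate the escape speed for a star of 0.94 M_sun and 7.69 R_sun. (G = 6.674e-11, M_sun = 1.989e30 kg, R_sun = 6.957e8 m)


M = 0.94 * 1.989e30 kg = 1.86966e+30 kg; R = 7.69 * 6.957e8 m = 5.349933e+09 m. v_esc = sqrt(2GM/R) = sqrt(2 * 6.674e-11 * 1.86966e+30 / 5.349933e+09) = 215980.8499

215980.8499 m/s


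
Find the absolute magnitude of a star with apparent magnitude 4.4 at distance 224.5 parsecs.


M = m - 5*log10(d) + 5 = 4.4 - 5*log10(224.5) + 5 = -2.3561

-2.3561


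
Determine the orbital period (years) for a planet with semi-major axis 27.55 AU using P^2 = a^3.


P = a^(3/2) = 27.55^1.5 = 144.6047

144.6047 years


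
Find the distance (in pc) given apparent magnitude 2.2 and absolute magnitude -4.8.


d = 10^((m - M + 5)/5) = 10^((2.2 - -4.8 + 5)/5) = 251.1886

251.1886 pc


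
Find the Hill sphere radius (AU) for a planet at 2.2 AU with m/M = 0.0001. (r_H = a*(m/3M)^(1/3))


r_H = a * (m/3M)^(1/3) = 2.2 * (0.0001/3)^(1/3) = 0.0708

0.0708 AU


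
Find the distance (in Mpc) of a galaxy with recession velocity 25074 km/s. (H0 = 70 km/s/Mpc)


d = v / H0 = 25074 / 70 = 358.2

358.2 Mpc


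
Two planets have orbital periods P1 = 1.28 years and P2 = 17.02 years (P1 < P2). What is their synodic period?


1/P_syn = |1/P1 - 1/P2| = |1/1.28 - 1/17.02| => P_syn = 1.3841

1.3841 years


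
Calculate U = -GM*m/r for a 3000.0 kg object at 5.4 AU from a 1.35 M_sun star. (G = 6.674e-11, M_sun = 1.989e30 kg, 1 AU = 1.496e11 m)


M = 1.35 * 1.989e30 kg = 2.68515e+30 kg; r = 5.4 AU * 1.496e11 m/AU = 8.0784e+11 m. U = -GM*m/r = -(6.674e-11 * 2.68515e+30 * 3000.0) / 8.0784e+11 = -6.655e+11

-6.655e+11 J


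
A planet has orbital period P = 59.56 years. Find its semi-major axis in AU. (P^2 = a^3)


a = P^(2/3) = 59.56^(2/3) = 15.2512

15.2512 AU


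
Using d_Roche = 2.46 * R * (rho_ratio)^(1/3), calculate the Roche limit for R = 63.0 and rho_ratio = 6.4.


d_Roche = 2.46 * 63.0 * 6.4^(1/3) = 287.7414

287.7414


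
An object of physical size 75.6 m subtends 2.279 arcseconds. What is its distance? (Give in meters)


D = size / theta_rad, theta_rad = 2.279 * pi/(180*3600) = 1.105e-05, D = 6.842e+06

6.842e+06 m


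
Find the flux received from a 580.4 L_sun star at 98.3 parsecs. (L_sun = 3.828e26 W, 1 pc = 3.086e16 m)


F = L / (4*pi*d^2) = 2.222e+29 / (4*pi*(3.034e+18)^2) = 1.921e-09

1.921e-09 W/m^2


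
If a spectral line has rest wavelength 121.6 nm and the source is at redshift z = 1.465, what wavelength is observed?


lam_obs = lam_emit * (1 + z) = 121.6 * (1 + 1.465) = 299.744

299.744 nm


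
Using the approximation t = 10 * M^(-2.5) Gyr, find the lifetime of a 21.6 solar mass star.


t = 10 * M^(-2.5) = 10 * 21.6^(-2.5) = 0.0046

0.0046 Gyr


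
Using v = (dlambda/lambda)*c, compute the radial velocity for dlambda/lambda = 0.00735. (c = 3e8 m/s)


v = (dlambda/lambda) * c = 0.00735 * 3e8 = 2.205e+06

2.205e+06 m/s


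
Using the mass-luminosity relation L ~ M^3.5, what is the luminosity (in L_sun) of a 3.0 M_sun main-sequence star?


L/L_sun = (M/M_sun)^3.5 = 3.0^3.5 = 46.7654

46.7654 L_sun


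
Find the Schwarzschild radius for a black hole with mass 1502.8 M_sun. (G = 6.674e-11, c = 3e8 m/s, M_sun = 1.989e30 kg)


M = 1502.8 * 1.989e30 kg = 2.9890692e+33 kg. rs = 2GM/c^2 = 2 * 6.674e-11 * 2.9890692e+33 / (3e8)^2 = 4.433e+06

4.433e+06 m


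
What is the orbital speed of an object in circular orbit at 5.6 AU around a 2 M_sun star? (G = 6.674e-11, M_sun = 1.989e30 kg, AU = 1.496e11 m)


v = sqrt(GM/r) = sqrt(6.674e-11 * 3.978e+30 / 8.378e+11) = 17801.8723

17801.8723 m/s


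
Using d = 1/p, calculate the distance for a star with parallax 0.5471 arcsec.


d = 1/p = 1/0.5471 = 1.8278

1.8278 pc


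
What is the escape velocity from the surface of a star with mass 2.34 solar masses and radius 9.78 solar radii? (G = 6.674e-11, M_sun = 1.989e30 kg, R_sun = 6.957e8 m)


M = 2.34 * 1.989e30 kg = 4.65426e+30 kg; R = 9.78 * 6.957e8 m = 6.803946e+09 m. v_esc = sqrt(2GM/R) = sqrt(2 * 6.674e-11 * 4.65426e+30 / 6.803946e+09) = 302171.145

302171.145 m/s


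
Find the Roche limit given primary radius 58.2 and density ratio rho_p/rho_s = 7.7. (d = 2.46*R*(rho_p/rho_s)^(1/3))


d_Roche = 2.46 * 58.2 * 7.7^(1/3) = 282.719

282.719


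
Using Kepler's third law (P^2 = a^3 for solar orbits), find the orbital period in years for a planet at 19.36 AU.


P = a^(3/2) = 19.36^1.5 = 85.184

85.184 years


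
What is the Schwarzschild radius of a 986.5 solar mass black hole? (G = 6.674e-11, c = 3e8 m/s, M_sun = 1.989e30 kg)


M = 986.5 * 1.989e30 kg = 1.9621485e+33 kg. rs = 2GM/c^2 = 2 * 6.674e-11 * 1.9621485e+33 / (3e8)^2 = 2.910e+06

2.910e+06 m


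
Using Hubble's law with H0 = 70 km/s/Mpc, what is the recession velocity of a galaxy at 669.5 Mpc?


v = H0 * d = 70 * 669.5 = 46865.0

46865.0 km/s


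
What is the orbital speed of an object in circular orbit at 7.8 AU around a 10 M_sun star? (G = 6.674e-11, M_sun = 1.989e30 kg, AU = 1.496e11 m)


v = sqrt(GM/r) = sqrt(6.674e-11 * 1.989e+31 / 1.167e+12) = 33728.5285

33728.5285 m/s


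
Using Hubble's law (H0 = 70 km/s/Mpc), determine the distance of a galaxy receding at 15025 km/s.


d = v / H0 = 15025 / 70 = 214.6429

214.6429 Mpc


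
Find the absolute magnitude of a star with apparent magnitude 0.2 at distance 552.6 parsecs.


M = m - 5*log10(d) + 5 = 0.2 - 5*log10(552.6) + 5 = -8.5121

-8.5121


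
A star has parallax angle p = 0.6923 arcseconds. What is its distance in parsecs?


d = 1/p = 1/0.6923 = 1.4445

1.4445 pc


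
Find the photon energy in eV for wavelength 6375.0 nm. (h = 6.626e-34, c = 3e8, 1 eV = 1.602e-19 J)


E = hc/lambda = 6.626e-34 * 3e8 / 6.375e-06 = 3.118e-20 J = 0.1946 eV

0.1946 eV


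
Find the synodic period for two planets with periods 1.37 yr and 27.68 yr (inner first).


1/P_syn = |1/P1 - 1/P2| = |1/1.37 - 1/27.68| => P_syn = 1.4413

1.4413 years


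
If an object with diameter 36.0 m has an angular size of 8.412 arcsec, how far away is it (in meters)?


D = size / theta_rad, theta_rad = 8.412 * pi/(180*3600) = 4.078e-05, D = 882730.9825

882730.9825 m


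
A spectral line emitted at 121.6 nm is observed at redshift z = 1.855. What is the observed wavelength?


lam_obs = lam_emit * (1 + z) = 121.6 * (1 + 1.855) = 347.168

347.168 nm


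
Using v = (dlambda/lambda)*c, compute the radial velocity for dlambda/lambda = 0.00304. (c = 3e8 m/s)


v = (dlambda/lambda) * c = 0.00304 * 3e8 = 912000.0

912000.0 m/s


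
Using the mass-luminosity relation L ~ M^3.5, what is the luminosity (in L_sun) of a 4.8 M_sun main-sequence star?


L/L_sun = (M/M_sun)^3.5 = 4.8^3.5 = 242.2949

242.2949 L_sun


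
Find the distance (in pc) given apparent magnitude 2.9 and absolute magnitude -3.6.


d = 10^((m - M + 5)/5) = 10^((2.9 - -3.6 + 5)/5) = 199.5262

199.5262 pc


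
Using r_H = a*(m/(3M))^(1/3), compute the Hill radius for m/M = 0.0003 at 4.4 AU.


r_H = a * (m/3M)^(1/3) = 4.4 * (0.0003/3)^(1/3) = 0.2042

0.2042 AU


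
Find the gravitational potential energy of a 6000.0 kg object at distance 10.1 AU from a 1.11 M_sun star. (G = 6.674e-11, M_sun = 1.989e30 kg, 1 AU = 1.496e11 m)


M = 1.11 * 1.989e30 kg = 2.20779e+30 kg; r = 10.1 AU * 1.496e11 m/AU = 1.51096e+12 m. U = -GM*m/r = -(6.674e-11 * 2.20779e+30 * 6000.0) / 1.51096e+12 = -5.851e+11

-5.851e+11 J


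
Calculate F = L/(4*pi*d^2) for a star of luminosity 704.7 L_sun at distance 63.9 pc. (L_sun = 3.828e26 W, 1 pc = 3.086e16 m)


F = L / (4*pi*d^2) = 2.698e+29 / (4*pi*(1.972e+18)^2) = 5.520e-09

5.520e-09 W/m^2


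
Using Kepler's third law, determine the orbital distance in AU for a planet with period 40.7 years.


a = P^(2/3) = 40.7^(2/3) = 11.8321

11.8321 AU


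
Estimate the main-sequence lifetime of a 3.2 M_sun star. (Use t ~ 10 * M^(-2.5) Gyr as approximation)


t = 10 * M^(-2.5) = 10 * 3.2^(-2.5) = 0.5459

0.5459 Gyr


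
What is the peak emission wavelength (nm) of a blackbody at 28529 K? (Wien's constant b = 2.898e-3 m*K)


lam_max = b / T = 2.898e-3 / 28529 = 1.016e-07 m = 101.5808 nm

101.5808 nm


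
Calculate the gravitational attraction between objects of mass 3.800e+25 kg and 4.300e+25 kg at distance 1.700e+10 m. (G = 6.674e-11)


F = G*m1*m2/r^2 = 6.674e-11 * 3.800e+25 * 4.300e+25 / (1.700e+10)^2 = 6.674e-11 * 1.634e+51 / 2.890e+20 = 3.773e+20

3.773e+20 N


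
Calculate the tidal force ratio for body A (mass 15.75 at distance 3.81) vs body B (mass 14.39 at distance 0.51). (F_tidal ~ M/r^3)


Ratio = (M1/r1^3) / (M2/r2^3) = (15.75/3.81^3) / (14.39/0.51^3) = 0.0026

0.0026


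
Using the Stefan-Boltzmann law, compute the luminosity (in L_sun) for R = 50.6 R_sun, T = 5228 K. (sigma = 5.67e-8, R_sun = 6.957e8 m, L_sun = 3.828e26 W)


R = 50.6 * 6.957e8 m = 3.520242e+10 m. L = 4*pi*R^2*sigma*T^4 = 4*pi*(3.520242e+10)^2 * 5.67e-8 * 5228^4 = 6.59599441e+29 W. L/L_sun = 6.59599441e+29 / 3.828e26 = 1723.0915

1723.0915 L_sun


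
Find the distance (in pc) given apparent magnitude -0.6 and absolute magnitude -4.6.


d = 10^((m - M + 5)/5) = 10^((-0.6 - -4.6 + 5)/5) = 63.0957

63.0957 pc


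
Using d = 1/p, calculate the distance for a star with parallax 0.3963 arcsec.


d = 1/p = 1/0.3963 = 2.5233

2.5233 pc


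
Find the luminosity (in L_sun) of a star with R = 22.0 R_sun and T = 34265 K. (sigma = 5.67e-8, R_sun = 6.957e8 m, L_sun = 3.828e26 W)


R = 22.0 * 6.957e8 m = 1.53054e+10 m. L = 4*pi*R^2*sigma*T^4 = 4*pi*(1.53054e+10)^2 * 5.67e-8 * 34265^4 = 2.300833732e+32 W. L/L_sun = 2.300833732e+32 / 3.828e26 = 601053.7441

601053.7441 L_sun


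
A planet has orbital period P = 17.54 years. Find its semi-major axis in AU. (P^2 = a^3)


a = P^(2/3) = 17.54^(2/3) = 6.7508

6.7508 AU


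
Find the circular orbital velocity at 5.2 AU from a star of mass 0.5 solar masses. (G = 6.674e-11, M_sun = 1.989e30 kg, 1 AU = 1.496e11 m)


v = sqrt(GM/r) = sqrt(6.674e-11 * 9.945e+29 / 7.779e+11) = 9236.938

9236.938 m/s


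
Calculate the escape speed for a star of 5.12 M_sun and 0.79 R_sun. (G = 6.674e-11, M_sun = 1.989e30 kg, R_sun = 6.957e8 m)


M = 5.12 * 1.989e30 kg = 1.018368e+31 kg; R = 0.79 * 6.957e8 m = 5.49603e+08 m. v_esc = sqrt(2GM/R) = sqrt(2 * 6.674e-11 * 1.018368e+31 / 5.49603e+08) = 1.573e+06

1.573e+06 m/s


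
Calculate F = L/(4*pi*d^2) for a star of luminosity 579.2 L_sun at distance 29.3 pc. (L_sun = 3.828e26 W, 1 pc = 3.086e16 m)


F = L / (4*pi*d^2) = 2.217e+29 / (4*pi*(9.042e+17)^2) = 2.158e-08

2.158e-08 W/m^2


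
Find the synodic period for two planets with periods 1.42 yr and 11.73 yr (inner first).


1/P_syn = |1/P1 - 1/P2| = |1/1.42 - 1/11.73| => P_syn = 1.6156

1.6156 years


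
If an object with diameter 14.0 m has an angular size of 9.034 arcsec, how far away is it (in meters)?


D = size / theta_rad, theta_rad = 9.034 * pi/(180*3600) = 4.380e-05, D = 319648.8031

319648.8031 m


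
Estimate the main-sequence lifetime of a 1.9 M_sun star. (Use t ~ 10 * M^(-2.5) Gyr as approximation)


t = 10 * M^(-2.5) = 10 * 1.9^(-2.5) = 2.0096

2.0096 Gyr


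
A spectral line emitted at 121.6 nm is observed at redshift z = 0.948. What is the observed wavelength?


lam_obs = lam_emit * (1 + z) = 121.6 * (1 + 0.948) = 236.8768

236.8768 nm


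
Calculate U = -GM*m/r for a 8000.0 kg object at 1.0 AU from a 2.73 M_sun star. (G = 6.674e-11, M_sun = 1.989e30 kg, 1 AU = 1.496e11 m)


M = 2.73 * 1.989e30 kg = 5.42997e+30 kg; r = 1.0 AU * 1.496e11 m/AU = 1.496e+11 m. U = -GM*m/r = -(6.674e-11 * 5.42997e+30 * 8000.0) / 1.496e+11 = -1.938e+13

-1.938e+13 J


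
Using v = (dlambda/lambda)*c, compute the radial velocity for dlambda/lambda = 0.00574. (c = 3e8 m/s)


v = (dlambda/lambda) * c = 0.00574 * 3e8 = 1.722e+06

1.722e+06 m/s


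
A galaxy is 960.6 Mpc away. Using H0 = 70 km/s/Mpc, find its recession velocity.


v = H0 * d = 70 * 960.6 = 67242.0

67242.0 km/s


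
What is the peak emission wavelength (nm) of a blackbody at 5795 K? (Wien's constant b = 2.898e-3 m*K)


lam_max = b / T = 2.898e-3 / 5795 = 5.001e-07 m = 500.0863 nm

500.0863 nm


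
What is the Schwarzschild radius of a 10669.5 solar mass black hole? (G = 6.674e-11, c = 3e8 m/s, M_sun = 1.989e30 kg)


M = 10669.5 * 1.989e30 kg = 2.12216355e+34 kg. rs = 2GM/c^2 = 2 * 6.674e-11 * 2.12216355e+34 / (3e8)^2 = 3.147e+07

3.147e+07 m


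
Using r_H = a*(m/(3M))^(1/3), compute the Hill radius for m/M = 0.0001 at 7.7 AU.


r_H = a * (m/3M)^(1/3) = 7.7 * (0.0001/3)^(1/3) = 0.2478

0.2478 AU


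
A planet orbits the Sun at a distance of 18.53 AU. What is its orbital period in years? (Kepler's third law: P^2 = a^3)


P = a^(3/2) = 18.53^1.5 = 79.7651

79.7651 years


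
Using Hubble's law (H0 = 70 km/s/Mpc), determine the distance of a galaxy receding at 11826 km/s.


d = v / H0 = 11826 / 70 = 168.9429

168.9429 Mpc


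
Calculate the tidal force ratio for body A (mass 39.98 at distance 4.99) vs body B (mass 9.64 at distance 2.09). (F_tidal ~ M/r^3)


Ratio = (M1/r1^3) / (M2/r2^3) = (39.98/4.99^3) / (9.64/2.09^3) = 0.3047

0.3047


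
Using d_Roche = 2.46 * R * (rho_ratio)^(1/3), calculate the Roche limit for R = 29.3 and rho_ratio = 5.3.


d_Roche = 2.46 * 29.3 * 5.3^(1/3) = 125.669

125.669


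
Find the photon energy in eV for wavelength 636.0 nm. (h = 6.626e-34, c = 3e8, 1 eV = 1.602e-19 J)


E = hc/lambda = 6.626e-34 * 3e8 / 6.360e-07 = 3.125e-19 J = 1.951 eV

1.951 eV


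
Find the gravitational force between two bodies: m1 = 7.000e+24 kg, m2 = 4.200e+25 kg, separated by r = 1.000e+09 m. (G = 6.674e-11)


F = G*m1*m2/r^2 = 6.674e-11 * 7.000e+24 * 4.200e+25 / (1.000e+09)^2 = 6.674e-11 * 2.940e+50 / 1.000e+18 = 1.962e+22

1.962e+22 N


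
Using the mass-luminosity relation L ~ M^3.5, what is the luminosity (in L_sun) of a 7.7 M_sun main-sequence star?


L/L_sun = (M/M_sun)^3.5 = 7.7^3.5 = 1266.8277

1266.8277 L_sun


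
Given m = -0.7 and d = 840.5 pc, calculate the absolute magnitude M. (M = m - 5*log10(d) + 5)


M = m - 5*log10(d) + 5 = -0.7 - 5*log10(840.5) + 5 = -10.3227

-10.3227


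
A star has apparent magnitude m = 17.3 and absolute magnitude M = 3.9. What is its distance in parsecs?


d = 10^((m - M + 5)/5) = 10^((17.3 - 3.9 + 5)/5) = 4786.3009

4786.3009 pc


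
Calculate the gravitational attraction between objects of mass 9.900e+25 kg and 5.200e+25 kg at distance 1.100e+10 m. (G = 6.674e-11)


F = G*m1*m2/r^2 = 6.674e-11 * 9.900e+25 * 5.200e+25 / (1.100e+10)^2 = 6.674e-11 * 5.148e+51 / 1.210e+20 = 2.839e+21

2.839e+21 N


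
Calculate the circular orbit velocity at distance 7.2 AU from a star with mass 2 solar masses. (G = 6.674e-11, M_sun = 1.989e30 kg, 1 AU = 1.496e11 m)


v = sqrt(GM/r) = sqrt(6.674e-11 * 3.978e+30 / 1.077e+12) = 15699.7756

15699.7756 m/s


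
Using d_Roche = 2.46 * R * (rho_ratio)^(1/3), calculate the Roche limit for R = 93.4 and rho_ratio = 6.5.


d_Roche = 2.46 * 93.4 * 6.5^(1/3) = 428.7983

428.7983


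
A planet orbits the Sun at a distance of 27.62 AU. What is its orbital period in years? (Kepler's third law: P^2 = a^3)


P = a^(3/2) = 27.62^1.5 = 145.1562

145.1562 years


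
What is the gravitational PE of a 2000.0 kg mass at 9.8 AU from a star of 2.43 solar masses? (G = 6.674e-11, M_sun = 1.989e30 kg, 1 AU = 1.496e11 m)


M = 2.43 * 1.989e30 kg = 4.83327e+30 kg; r = 9.8 AU * 1.496e11 m/AU = 1.46608e+12 m. U = -GM*m/r = -(6.674e-11 * 4.83327e+30 * 2000.0) / 1.46608e+12 = -4.400e+11

-4.400e+11 J


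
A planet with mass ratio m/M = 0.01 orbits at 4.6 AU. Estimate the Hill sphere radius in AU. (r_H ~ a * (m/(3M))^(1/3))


r_H = a * (m/3M)^(1/3) = 4.6 * (0.01/3)^(1/3) = 0.6871

0.6871 AU


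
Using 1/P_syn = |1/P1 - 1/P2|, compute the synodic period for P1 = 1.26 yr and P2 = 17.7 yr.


1/P_syn = |1/P1 - 1/P2| = |1/1.26 - 1/17.7| => P_syn = 1.3566

1.3566 years


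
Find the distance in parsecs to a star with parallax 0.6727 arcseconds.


d = 1/p = 1/0.6727 = 1.4865

1.4865 pc


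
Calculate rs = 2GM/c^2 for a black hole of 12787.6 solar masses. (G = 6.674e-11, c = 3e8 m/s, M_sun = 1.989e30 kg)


M = 12787.6 * 1.989e30 kg = 2.54345364e+34 kg. rs = 2GM/c^2 = 2 * 6.674e-11 * 2.54345364e+34 / (3e8)^2 = 3.772e+07

3.772e+07 m


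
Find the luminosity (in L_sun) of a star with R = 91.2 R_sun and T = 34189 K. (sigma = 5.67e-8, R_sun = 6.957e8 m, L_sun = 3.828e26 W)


R = 91.2 * 6.957e8 m = 6.344784e+10 m. L = 4*pi*R^2*sigma*T^4 = 4*pi*(6.344784e+10)^2 * 5.67e-8 * 34189^4 = 3.918972349e+33 W. L/L_sun = 3.918972349e+33 / 3.828e26 = 1.024e+07

1.024e+07 L_sun


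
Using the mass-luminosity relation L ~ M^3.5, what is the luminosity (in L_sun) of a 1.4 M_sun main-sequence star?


L/L_sun = (M/M_sun)^3.5 = 1.4^3.5 = 3.2467

3.2467 L_sun


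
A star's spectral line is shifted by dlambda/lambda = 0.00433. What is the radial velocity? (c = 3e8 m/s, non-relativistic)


v = (dlambda/lambda) * c = 0.00433 * 3e8 = 1.299e+06

1.299e+06 m/s


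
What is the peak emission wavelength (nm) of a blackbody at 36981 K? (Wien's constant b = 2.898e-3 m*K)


lam_max = b / T = 2.898e-3 / 36981 = 7.836e-08 m = 78.3646 nm

78.3646 nm


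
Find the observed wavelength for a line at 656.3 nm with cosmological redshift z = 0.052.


lam_obs = lam_emit * (1 + z) = 656.3 * (1 + 0.052) = 690.4276

690.4276 nm


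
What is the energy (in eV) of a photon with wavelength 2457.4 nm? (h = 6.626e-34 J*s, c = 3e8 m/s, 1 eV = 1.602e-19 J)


E = hc/lambda = 6.626e-34 * 3e8 / 2.457e-06 = 8.089e-20 J = 0.5049 eV

0.5049 eV


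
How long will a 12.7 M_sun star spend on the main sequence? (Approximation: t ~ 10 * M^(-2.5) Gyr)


t = 10 * M^(-2.5) = 10 * 12.7^(-2.5) = 0.0174

0.0174 Gyr


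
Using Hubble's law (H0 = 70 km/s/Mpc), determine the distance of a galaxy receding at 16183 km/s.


d = v / H0 = 16183 / 70 = 231.1857

231.1857 Mpc


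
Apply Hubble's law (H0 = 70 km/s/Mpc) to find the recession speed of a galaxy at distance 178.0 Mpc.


v = H0 * d = 70 * 178.0 = 12460.0

12460.0 km/s


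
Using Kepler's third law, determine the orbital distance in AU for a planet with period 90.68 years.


a = P^(2/3) = 90.68^(2/3) = 20.184

20.184 AU


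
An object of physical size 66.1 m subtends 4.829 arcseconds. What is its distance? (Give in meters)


D = size / theta_rad, theta_rad = 4.829 * pi/(180*3600) = 2.341e-05, D = 2.823e+06

2.823e+06 m


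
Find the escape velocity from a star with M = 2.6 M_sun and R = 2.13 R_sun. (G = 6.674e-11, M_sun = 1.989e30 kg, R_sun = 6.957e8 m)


M = 2.6 * 1.989e30 kg = 5.1714e+30 kg; R = 2.13 * 6.957e8 m = 1.481841e+09 m. v_esc = sqrt(2GM/R) = sqrt(2 * 6.674e-11 * 5.1714e+30 / 1.481841e+09) = 682513.6808

682513.6808 m/s


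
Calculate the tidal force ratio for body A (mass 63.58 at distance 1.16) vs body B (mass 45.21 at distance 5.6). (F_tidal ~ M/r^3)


Ratio = (M1/r1^3) / (M2/r2^3) = (63.58/1.16^3) / (45.21/5.6^3) = 158.2254

158.2254


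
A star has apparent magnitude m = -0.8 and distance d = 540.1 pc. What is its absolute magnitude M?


M = m - 5*log10(d) + 5 = -0.8 - 5*log10(540.1) + 5 = -9.4624

-9.4624


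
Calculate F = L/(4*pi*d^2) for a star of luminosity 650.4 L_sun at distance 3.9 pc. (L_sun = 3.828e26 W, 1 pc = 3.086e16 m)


F = L / (4*pi*d^2) = 2.490e+29 / (4*pi*(1.204e+17)^2) = 1.368e-06

1.368e-06 W/m^2


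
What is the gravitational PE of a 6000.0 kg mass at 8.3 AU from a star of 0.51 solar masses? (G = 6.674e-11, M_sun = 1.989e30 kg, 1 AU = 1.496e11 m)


M = 0.51 * 1.989e30 kg = 1.01439e+30 kg; r = 8.3 AU * 1.496e11 m/AU = 1.24168e+12 m. U = -GM*m/r = -(6.674e-11 * 1.01439e+30 * 6000.0) / 1.24168e+12 = -3.271e+11

-3.271e+11 J


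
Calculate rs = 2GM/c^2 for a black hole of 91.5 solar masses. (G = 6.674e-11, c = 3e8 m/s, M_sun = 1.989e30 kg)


M = 91.5 * 1.989e30 kg = 1.819935e+32 kg. rs = 2GM/c^2 = 2 * 6.674e-11 * 1.819935e+32 / (3e8)^2 = 269916.582

269916.582 m


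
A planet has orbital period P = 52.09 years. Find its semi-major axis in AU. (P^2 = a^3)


a = P^(2/3) = 52.09^(2/3) = 13.9477

13.9477 AU


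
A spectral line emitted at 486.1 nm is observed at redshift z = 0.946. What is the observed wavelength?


lam_obs = lam_emit * (1 + z) = 486.1 * (1 + 0.946) = 945.9506

945.9506 nm


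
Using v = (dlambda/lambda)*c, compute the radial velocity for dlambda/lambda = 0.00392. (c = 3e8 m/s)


v = (dlambda/lambda) * c = 0.00392 * 3e8 = 1.176e+06

1.176e+06 m/s


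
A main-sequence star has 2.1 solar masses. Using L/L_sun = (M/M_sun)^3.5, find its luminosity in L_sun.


L/L_sun = (M/M_sun)^3.5 = 2.1^3.5 = 13.4205

13.4205 L_sun


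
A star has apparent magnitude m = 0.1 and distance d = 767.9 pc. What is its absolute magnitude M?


M = m - 5*log10(d) + 5 = 0.1 - 5*log10(767.9) + 5 = -9.3265

-9.3265


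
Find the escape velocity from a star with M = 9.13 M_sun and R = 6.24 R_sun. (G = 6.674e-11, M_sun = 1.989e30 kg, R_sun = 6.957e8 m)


M = 9.13 * 1.989e30 kg = 1.815957e+31 kg; R = 6.24 * 6.957e8 m = 4.341168e+09 m. v_esc = sqrt(2GM/R) = sqrt(2 * 6.674e-11 * 1.815957e+31 / 4.341168e+09) = 747235.6487

747235.6487 m/s


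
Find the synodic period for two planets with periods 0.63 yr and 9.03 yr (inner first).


1/P_syn = |1/P1 - 1/P2| = |1/0.63 - 1/9.03| => P_syn = 0.6773

0.6773 years


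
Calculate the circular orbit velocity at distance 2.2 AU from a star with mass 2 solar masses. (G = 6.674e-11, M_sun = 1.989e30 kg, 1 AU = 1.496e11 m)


v = sqrt(GM/r) = sqrt(6.674e-11 * 3.978e+30 / 3.291e+11) = 28401.9627

28401.9627 m/s


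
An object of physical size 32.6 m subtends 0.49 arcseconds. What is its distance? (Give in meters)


D = size / theta_rad, theta_rad = 0.49 * pi/(180*3600) = 2.376e-06, D = 1.372e+07

1.372e+07 m


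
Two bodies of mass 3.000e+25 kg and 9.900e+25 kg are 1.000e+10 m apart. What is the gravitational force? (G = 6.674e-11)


F = G*m1*m2/r^2 = 6.674e-11 * 3.000e+25 * 9.900e+25 / (1.000e+10)^2 = 6.674e-11 * 2.970e+51 / 1.000e+20 = 1.982e+21

1.982e+21 N


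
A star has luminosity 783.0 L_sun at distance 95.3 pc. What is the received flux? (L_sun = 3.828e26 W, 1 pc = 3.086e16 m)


F = L / (4*pi*d^2) = 2.997e+29 / (4*pi*(2.941e+18)^2) = 2.758e-09

2.758e-09 W/m^2


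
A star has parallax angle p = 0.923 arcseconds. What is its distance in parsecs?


d = 1/p = 1/0.923 = 1.0834

1.0834 pc


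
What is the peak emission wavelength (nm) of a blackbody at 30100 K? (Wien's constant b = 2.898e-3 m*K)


lam_max = b / T = 2.898e-3 / 30100 = 9.628e-08 m = 96.2791 nm

96.2791 nm


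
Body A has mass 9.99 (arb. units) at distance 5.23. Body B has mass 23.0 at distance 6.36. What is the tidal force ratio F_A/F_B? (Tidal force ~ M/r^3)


Ratio = (M1/r1^3) / (M2/r2^3) = (9.99/5.23^3) / (23.0/6.36^3) = 0.7811

0.7811


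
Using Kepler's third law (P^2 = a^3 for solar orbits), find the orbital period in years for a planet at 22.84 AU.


P = a^(3/2) = 22.84^1.5 = 109.1551

109.1551 years


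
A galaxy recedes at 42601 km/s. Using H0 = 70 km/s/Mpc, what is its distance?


d = v / H0 = 42601 / 70 = 608.5857

608.5857 Mpc


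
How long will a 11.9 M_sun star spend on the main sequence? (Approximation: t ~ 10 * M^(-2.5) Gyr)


t = 10 * M^(-2.5) = 10 * 11.9^(-2.5) = 0.0205

0.0205 Gyr


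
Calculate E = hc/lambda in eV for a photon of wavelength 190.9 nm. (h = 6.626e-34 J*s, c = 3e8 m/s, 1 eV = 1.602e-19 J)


E = hc/lambda = 6.626e-34 * 3e8 / 1.909e-07 = 1.041e-18 J = 6.4999 eV

6.4999 eV


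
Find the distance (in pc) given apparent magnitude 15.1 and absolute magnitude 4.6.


d = 10^((m - M + 5)/5) = 10^((15.1 - 4.6 + 5)/5) = 1258.9254

1258.9254 pc


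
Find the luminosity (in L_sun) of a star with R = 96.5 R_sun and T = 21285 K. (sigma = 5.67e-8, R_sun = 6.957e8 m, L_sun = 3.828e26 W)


R = 96.5 * 6.957e8 m = 6.713505e+10 m. L = 4*pi*R^2*sigma*T^4 = 4*pi*(6.713505e+10)^2 * 5.67e-8 * 21285^4 = 6.59152911e+32 W. L/L_sun = 6.59152911e+32 / 3.828e26 = 1.722e+06

1.722e+06 L_sun


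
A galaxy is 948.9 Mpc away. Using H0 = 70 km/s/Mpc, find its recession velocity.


v = H0 * d = 70 * 948.9 = 66423.0

66423.0 km/s


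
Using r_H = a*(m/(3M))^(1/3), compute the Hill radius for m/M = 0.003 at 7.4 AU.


r_H = a * (m/3M)^(1/3) = 7.4 * (0.003/3)^(1/3) = 0.74

0.74 AU


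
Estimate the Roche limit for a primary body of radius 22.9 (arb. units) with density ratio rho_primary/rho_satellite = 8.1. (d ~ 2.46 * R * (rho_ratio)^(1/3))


d_Roche = 2.46 * 22.9 * 8.1^(1/3) = 113.1355

113.1355


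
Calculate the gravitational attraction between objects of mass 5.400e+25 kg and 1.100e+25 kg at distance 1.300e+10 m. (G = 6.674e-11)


F = G*m1*m2/r^2 = 6.674e-11 * 5.400e+25 * 1.100e+25 / (1.300e+10)^2 = 6.674e-11 * 5.940e+50 / 1.690e+20 = 2.346e+20

2.346e+20 N


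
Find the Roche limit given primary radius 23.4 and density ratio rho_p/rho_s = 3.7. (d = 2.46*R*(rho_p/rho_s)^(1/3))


d_Roche = 2.46 * 23.4 * 3.7^(1/3) = 89.0331

89.0331


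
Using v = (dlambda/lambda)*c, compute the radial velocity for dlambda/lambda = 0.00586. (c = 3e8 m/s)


v = (dlambda/lambda) * c = 0.00586 * 3e8 = 1.758e+06

1.758e+06 m/s


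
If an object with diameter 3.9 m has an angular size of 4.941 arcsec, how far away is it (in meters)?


D = size / theta_rad, theta_rad = 4.941 * pi/(180*3600) = 2.395e-05, D = 162807.6795

162807.6795 m


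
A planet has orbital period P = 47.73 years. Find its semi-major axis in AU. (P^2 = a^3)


a = P^(2/3) = 47.73^(2/3) = 13.1581

13.1581 AU


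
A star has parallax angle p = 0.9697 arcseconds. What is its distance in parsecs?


d = 1/p = 1/0.9697 = 1.0312

1.0312 pc


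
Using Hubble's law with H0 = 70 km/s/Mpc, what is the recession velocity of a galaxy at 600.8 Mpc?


v = H0 * d = 70 * 600.8 = 42056.0

42056.0 km/s


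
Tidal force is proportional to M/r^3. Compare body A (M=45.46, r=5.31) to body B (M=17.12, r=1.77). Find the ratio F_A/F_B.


Ratio = (M1/r1^3) / (M2/r2^3) = (45.46/5.31^3) / (17.12/1.77^3) = 0.0983

0.0983


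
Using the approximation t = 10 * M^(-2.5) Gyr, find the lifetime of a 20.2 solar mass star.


t = 10 * M^(-2.5) = 10 * 20.2^(-2.5) = 0.0055

0.0055 Gyr


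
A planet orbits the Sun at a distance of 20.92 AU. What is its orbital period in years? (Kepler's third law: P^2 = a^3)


P = a^(3/2) = 20.92^1.5 = 95.6847

95.6847 years


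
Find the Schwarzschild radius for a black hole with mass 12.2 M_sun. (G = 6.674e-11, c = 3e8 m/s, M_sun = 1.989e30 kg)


M = 12.2 * 1.989e30 kg = 2.42658e+31 kg. rs = 2GM/c^2 = 2 * 6.674e-11 * 2.42658e+31 / (3e8)^2 = 35988.8776

35988.8776 m


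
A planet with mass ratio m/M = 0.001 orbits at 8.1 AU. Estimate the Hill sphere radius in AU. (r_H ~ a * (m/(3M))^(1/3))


r_H = a * (m/3M)^(1/3) = 8.1 * (0.001/3)^(1/3) = 0.5616

0.5616 AU


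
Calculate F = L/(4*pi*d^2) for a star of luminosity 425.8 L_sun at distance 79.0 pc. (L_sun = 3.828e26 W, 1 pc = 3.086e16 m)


F = L / (4*pi*d^2) = 1.630e+29 / (4*pi*(2.438e+18)^2) = 2.182e-09

2.182e-09 W/m^2


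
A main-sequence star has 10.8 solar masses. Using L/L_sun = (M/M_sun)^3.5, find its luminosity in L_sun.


L/L_sun = (M/M_sun)^3.5 = 10.8^3.5 = 4139.8361

4139.8361 L_sun


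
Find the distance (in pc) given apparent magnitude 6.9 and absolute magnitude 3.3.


d = 10^((m - M + 5)/5) = 10^((6.9 - 3.3 + 5)/5) = 52.4807

52.4807 pc


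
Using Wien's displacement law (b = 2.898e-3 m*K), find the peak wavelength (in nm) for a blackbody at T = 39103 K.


lam_max = b / T = 2.898e-3 / 39103 = 7.411e-08 m = 74.112 nm

74.112 nm


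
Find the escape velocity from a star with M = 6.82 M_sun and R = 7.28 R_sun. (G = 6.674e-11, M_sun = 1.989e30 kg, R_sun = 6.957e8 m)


M = 6.82 * 1.989e30 kg = 1.356498e+31 kg; R = 7.28 * 6.957e8 m = 5.064696e+09 m. v_esc = sqrt(2GM/R) = sqrt(2 * 6.674e-11 * 1.356498e+31 / 5.064696e+09) = 597917.1171

597917.1171 m/s


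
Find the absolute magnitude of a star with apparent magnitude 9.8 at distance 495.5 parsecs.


M = m - 5*log10(d) + 5 = 9.8 - 5*log10(495.5) + 5 = 1.3248

1.3248


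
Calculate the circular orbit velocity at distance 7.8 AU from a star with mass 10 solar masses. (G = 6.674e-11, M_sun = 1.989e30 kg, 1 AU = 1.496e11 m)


v = sqrt(GM/r) = sqrt(6.674e-11 * 1.989e+31 / 1.167e+12) = 33728.5285

33728.5285 m/s


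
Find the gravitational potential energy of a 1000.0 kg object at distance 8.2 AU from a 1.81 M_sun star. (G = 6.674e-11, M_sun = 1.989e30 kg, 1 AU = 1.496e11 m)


M = 1.81 * 1.989e30 kg = 3.60009e+30 kg; r = 8.2 AU * 1.496e11 m/AU = 1.22672e+12 m. U = -GM*m/r = -(6.674e-11 * 3.60009e+30 * 1000.0) / 1.22672e+12 = -1.959e+11

-1.959e+11 J


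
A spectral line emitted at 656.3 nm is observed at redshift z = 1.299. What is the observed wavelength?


lam_obs = lam_emit * (1 + z) = 656.3 * (1 + 1.299) = 1508.8337

1508.8337 nm


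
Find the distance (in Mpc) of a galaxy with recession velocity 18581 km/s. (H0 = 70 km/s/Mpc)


d = v / H0 = 18581 / 70 = 265.4429

265.4429 Mpc


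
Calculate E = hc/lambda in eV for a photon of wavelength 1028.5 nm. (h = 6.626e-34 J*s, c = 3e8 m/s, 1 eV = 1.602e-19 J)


E = hc/lambda = 6.626e-34 * 3e8 / 1.028e-06 = 1.933e-19 J = 1.2064 eV

1.2064 eV


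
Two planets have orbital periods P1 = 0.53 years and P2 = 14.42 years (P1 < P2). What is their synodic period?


1/P_syn = |1/P1 - 1/P2| = |1/0.53 - 1/14.42| => P_syn = 0.5502

0.5502 years


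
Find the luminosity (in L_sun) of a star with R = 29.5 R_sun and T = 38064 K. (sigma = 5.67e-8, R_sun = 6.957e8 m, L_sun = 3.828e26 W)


R = 29.5 * 6.957e8 m = 2.052315e+10 m. L = 4*pi*R^2*sigma*T^4 = 4*pi*(2.052315e+10)^2 * 5.67e-8 * 38064^4 = 6.299972596e+32 W. L/L_sun = 6.299972596e+32 / 3.828e26 = 1.646e+06

1.646e+06 L_sun


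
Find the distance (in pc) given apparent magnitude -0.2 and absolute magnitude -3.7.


d = 10^((m - M + 5)/5) = 10^((-0.2 - -3.7 + 5)/5) = 50.1187

50.1187 pc


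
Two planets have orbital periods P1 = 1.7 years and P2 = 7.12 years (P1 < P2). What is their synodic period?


1/P_syn = |1/P1 - 1/P2| = |1/1.7 - 1/7.12| => P_syn = 2.2332

2.2332 years


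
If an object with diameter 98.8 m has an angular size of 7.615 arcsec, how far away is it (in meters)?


D = size / theta_rad, theta_rad = 7.615 * pi/(180*3600) = 3.692e-05, D = 2.676e+06

2.676e+06 m


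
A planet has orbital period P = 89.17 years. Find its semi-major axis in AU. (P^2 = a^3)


a = P^(2/3) = 89.17^(2/3) = 19.9593

19.9593 AU


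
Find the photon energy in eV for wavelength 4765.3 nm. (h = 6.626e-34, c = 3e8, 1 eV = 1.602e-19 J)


E = hc/lambda = 6.626e-34 * 3e8 / 4.765e-06 = 4.171e-20 J = 0.2604 eV

0.2604 eV


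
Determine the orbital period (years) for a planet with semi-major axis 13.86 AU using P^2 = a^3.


P = a^(3/2) = 13.86^1.5 = 51.5994

51.5994 years


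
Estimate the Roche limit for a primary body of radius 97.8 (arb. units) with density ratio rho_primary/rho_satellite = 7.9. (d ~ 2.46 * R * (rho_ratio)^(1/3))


d_Roche = 2.46 * 97.8 * 7.9^(1/3) = 479.1627

479.1627


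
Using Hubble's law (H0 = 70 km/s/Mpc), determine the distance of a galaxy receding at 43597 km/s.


d = v / H0 = 43597 / 70 = 622.8143

622.8143 Mpc


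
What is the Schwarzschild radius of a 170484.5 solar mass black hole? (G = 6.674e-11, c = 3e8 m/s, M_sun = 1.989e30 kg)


M = 170484.5 * 1.989e30 kg = 3.390936705e+35 kg. rs = 2GM/c^2 = 2 * 6.674e-11 * 3.390936705e+35 / (3e8)^2 = 5.029e+08

5.029e+08 m


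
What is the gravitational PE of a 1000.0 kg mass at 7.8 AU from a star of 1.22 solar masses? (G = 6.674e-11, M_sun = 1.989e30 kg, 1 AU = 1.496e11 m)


M = 1.22 * 1.989e30 kg = 2.42658e+30 kg; r = 7.8 AU * 1.496e11 m/AU = 1.16688e+12 m. U = -GM*m/r = -(6.674e-11 * 2.42658e+30 * 1000.0) / 1.16688e+12 = -1.388e+11

-1.388e+11 J


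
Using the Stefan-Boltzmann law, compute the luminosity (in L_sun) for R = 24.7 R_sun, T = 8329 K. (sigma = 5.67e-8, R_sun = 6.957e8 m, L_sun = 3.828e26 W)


R = 24.7 * 6.957e8 m = 1.718379e+10 m. L = 4*pi*R^2*sigma*T^4 = 4*pi*(1.718379e+10)^2 * 5.67e-8 * 8329^4 = 1.012516909e+30 W. L/L_sun = 1.012516909e+30 / 3.828e26 = 2645.0285

2645.0285 L_sun


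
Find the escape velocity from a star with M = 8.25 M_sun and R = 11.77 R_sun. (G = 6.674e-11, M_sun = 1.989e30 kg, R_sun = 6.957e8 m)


M = 8.25 * 1.989e30 kg = 1.640925e+31 kg; R = 11.77 * 6.957e8 m = 8.188389e+09 m. v_esc = sqrt(2GM/R) = sqrt(2 * 6.674e-11 * 1.640925e+31 / 8.188389e+09) = 517193.7068

517193.7068 m/s


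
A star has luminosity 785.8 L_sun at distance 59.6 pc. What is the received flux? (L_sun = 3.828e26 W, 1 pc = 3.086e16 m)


F = L / (4*pi*d^2) = 3.008e+29 / (4*pi*(1.839e+18)^2) = 7.076e-09

7.076e-09 W/m^2


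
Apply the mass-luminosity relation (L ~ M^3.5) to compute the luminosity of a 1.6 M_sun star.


L/L_sun = (M/M_sun)^3.5 = 1.6^3.5 = 5.1811

5.1811 L_sun


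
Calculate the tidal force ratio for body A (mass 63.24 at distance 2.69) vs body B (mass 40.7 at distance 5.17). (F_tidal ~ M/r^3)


Ratio = (M1/r1^3) / (M2/r2^3) = (63.24/2.69^3) / (40.7/5.17^3) = 11.0309

11.0309


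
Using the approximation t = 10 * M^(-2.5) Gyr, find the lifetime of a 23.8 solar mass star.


t = 10 * M^(-2.5) = 10 * 23.8^(-2.5) = 0.0036

0.0036 Gyr


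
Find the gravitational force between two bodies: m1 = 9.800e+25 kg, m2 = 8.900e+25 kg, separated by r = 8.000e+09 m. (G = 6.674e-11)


F = G*m1*m2/r^2 = 6.674e-11 * 9.800e+25 * 8.900e+25 / (8.000e+09)^2 = 6.674e-11 * 8.722e+51 / 6.400e+19 = 9.095e+21

9.095e+21 N


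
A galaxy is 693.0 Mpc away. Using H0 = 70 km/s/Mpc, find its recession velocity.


v = H0 * d = 70 * 693.0 = 48510.0

48510.0 km/s


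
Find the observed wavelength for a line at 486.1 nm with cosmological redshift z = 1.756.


lam_obs = lam_emit * (1 + z) = 486.1 * (1 + 1.756) = 1339.6916

1339.6916 nm


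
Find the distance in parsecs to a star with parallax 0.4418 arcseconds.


d = 1/p = 1/0.4418 = 2.2635

2.2635 pc


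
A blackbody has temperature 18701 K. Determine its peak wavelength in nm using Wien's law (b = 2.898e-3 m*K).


lam_max = b / T = 2.898e-3 / 18701 = 1.550e-07 m = 154.965 nm

154.965 nm


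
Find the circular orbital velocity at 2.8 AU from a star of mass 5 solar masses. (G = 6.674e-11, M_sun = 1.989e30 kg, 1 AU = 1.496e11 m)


v = sqrt(GM/r) = sqrt(6.674e-11 * 9.945e+30 / 4.189e+11) = 39806.1965

39806.1965 m/s


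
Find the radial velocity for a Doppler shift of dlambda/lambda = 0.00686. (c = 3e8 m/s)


v = (dlambda/lambda) * c = 0.00686 * 3e8 = 2.058e+06

2.058e+06 m/s


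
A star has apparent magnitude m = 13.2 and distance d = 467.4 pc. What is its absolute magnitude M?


M = m - 5*log10(d) + 5 = 13.2 - 5*log10(467.4) + 5 = 4.8516

4.8516


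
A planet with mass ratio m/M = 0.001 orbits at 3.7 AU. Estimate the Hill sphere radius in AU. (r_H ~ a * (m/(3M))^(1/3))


r_H = a * (m/3M)^(1/3) = 3.7 * (0.001/3)^(1/3) = 0.2565

0.2565 AU


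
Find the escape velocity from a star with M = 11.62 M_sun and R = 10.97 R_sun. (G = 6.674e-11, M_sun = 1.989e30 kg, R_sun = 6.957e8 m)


M = 11.62 * 1.989e30 kg = 2.311218e+31 kg; R = 10.97 * 6.957e8 m = 7.631829e+09 m. v_esc = sqrt(2GM/R) = sqrt(2 * 6.674e-11 * 2.311218e+31 / 7.631829e+09) = 635790.7997

635790.7997 m/s


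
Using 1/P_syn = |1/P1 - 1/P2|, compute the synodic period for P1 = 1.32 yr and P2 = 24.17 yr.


1/P_syn = |1/P1 - 1/P2| = |1/1.32 - 1/24.17| => P_syn = 1.3963

1.3963 years


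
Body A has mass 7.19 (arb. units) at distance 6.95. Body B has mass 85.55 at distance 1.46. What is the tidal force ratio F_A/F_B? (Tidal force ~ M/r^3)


Ratio = (M1/r1^3) / (M2/r2^3) = (7.19/6.95^3) / (85.55/1.46^3) = 7.791e-04

7.791e-04


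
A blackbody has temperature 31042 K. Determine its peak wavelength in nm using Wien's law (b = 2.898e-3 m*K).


lam_max = b / T = 2.898e-3 / 31042 = 9.336e-08 m = 93.3574 nm

93.3574 nm


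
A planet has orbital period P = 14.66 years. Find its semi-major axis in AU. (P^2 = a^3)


a = P^(2/3) = 14.66^(2/3) = 5.9899

5.9899 AU


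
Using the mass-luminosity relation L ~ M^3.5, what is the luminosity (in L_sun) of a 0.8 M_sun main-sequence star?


L/L_sun = (M/M_sun)^3.5 = 0.8^3.5 = 0.4579

0.4579 L_sun


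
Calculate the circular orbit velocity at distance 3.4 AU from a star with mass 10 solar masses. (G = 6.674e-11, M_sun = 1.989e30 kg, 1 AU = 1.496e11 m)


v = sqrt(GM/r) = sqrt(6.674e-11 * 1.989e+31 / 5.086e+11) = 51086.3927

51086.3927 m/s


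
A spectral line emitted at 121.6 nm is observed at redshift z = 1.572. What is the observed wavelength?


lam_obs = lam_emit * (1 + z) = 121.6 * (1 + 1.572) = 312.7552

312.7552 nm


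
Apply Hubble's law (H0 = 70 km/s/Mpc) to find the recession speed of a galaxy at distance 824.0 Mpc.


v = H0 * d = 70 * 824.0 = 57680.0

57680.0 km/s


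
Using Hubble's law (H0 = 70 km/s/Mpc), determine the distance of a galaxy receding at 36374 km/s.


d = v / H0 = 36374 / 70 = 519.6286

519.6286 Mpc


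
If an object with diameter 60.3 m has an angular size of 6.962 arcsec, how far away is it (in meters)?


D = size / theta_rad, theta_rad = 6.962 * pi/(180*3600) = 3.375e-05, D = 1.787e+06

1.787e+06 m


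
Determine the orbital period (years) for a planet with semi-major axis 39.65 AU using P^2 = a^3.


P = a^(3/2) = 39.65^1.5 = 249.6691

249.6691 years


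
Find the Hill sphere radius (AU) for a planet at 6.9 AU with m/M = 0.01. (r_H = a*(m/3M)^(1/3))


r_H = a * (m/3M)^(1/3) = 6.9 * (0.01/3)^(1/3) = 1.0307

1.0307 AU


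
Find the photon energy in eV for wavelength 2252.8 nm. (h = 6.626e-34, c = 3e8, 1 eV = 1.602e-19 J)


E = hc/lambda = 6.626e-34 * 3e8 / 2.253e-06 = 8.824e-20 J = 0.5508 eV

0.5508 eV


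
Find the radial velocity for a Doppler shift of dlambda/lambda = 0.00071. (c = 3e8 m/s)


v = (dlambda/lambda) * c = 0.00071 * 3e8 = 213000.0

213000.0 m/s


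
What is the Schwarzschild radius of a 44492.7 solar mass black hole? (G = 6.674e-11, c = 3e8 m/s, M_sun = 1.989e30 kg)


M = 44492.7 * 1.989e30 kg = 8.84959803e+34 kg. rs = 2GM/c^2 = 2 * 6.674e-11 * 8.84959803e+34 / (3e8)^2 = 1.312e+08

1.312e+08 m


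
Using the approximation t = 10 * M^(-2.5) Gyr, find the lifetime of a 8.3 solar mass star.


t = 10 * M^(-2.5) = 10 * 8.3^(-2.5) = 0.0504

0.0504 Gyr


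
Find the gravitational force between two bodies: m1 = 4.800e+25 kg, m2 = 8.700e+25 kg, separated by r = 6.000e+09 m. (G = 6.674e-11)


F = G*m1*m2/r^2 = 6.674e-11 * 4.800e+25 * 8.700e+25 / (6.000e+09)^2 = 6.674e-11 * 4.176e+51 / 3.600e+19 = 7.742e+21

7.742e+21 N


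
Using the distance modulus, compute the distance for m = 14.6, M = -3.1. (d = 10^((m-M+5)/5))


d = 10^((m - M + 5)/5) = 10^((14.6 - -3.1 + 5)/5) = 34673.685

34673.685 pc


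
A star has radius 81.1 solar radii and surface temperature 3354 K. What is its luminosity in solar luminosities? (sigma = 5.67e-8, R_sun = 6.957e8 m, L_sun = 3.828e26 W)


R = 81.1 * 6.957e8 m = 5.642127e+10 m. L = 4*pi*R^2*sigma*T^4 = 4*pi*(5.642127e+10)^2 * 5.67e-8 * 3354^4 = 2.870323662e+29 W. L/L_sun = 2.870323662e+29 / 3.828e26 = 749.8233

749.8233 L_sun
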